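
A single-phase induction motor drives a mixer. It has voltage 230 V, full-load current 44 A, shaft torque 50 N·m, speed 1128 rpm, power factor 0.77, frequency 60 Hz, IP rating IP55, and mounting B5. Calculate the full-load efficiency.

75.8 %

ω = 2π × 1128/60 = 118.1 rad/s; P_out = τω = 50 × 118.1 = 5905 W
P_in = V·I·cosφ = 230 × 44 × 0.77 = 7792 W
η = P_out / P_in = 5905 / 7792 = 0.758 = 75.8%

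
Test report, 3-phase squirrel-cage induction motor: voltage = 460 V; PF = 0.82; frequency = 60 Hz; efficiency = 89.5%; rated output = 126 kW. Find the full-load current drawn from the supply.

215 A

P_out = 126 kW = 126000 W
P_in = P_out / η = 126000 / 0.895 = 140782 W
I_L = P_in / (√3·V_L·cosφ) = 140782 / (1.732 × 460 × 0.82) = 215 A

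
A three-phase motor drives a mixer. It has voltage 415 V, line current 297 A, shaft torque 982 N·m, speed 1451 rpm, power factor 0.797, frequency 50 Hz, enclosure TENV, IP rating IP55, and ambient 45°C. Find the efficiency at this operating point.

87.7 %

ω = 2π × 1451/60 = 151.9 rad/s; P_out = τω = 982 × 151.9 = 149166 W
P_in = √3·V_L·I_L·cosφ = 1.732 × 415 × 297 × 0.797 = 170142 W
η = P_out / P_in = 149166 / 170142 = 0.877 = 87.7%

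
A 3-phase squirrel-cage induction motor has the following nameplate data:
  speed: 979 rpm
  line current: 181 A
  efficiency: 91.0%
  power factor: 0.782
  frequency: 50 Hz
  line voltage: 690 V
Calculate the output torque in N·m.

P_in = √3·V·I·cosφ = 1.732 × 690 × 181 × 0.782 = 169154 W
P_out = η·P_in = 0.91 × 169154 = 153930 W
n = 979 rpm
ω = 2π×979/60 = 102.5 rad/s
τ = P_out/ω = 153930/102.5 = 1500 N·m

1500 N·m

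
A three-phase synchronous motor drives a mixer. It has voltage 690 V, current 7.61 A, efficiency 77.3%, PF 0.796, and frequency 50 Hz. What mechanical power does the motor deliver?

5.6 kW

P_in = √3·V·I·cosφ = 1.732 × 690 × 7.61 × 0.796 = 7239 W
P_out = η·P_in = 0.773 × 7239 = 5596 W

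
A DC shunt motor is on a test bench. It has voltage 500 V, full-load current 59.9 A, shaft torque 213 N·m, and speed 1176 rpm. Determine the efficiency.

87.6 %

ω = 2π × 1176/60 = 123.2 rad/s; P_out = τω = 213 × 123.2 = 26242 W
P_in = V·I = 500 × 59.9 = 29950 W
η = P_out / P_in = 26242 / 29950 = 0.876 = 87.6%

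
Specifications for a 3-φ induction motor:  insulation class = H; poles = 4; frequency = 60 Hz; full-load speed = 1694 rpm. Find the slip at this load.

n_s = 120f/p = 120×60/4 = 1800 rpm
s = (n_s − n)/n_s = (1800 − 1694)/1800 = 0.0589

5.89 %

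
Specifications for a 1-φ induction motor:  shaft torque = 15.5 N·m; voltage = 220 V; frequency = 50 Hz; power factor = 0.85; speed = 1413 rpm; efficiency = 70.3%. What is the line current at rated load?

ω = 2π×1413/60 = 148 rad/s; P_out = τω = 15.5 × 148 = 2294 W
P_in = P_out / η = 2294 / 0.703 = 3263 W
I = P_in / (V·cosφ) = 3263 / (220 × 0.85) = 17.4 A

17.4 A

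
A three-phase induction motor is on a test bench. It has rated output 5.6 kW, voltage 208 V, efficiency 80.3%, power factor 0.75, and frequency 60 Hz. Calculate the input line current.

25.8 A

P_out = 5.6 kW = 5600 W
P_in = P_out / η = 5600 / 0.803 = 6974 W
I_L = P_in / (√3·V_L·cosφ) = 6974 / (1.732 × 208 × 0.75) = 25.8 A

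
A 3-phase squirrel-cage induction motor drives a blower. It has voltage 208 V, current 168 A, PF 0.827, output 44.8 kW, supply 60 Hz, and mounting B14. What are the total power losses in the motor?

P_in = √3·V·I·cosφ = 1.732×208×168×0.827 = 50053 W
P_out = 44800 W
Losses = P_in − P_out = 50053 − 44800 = 5253 W

5.25 kW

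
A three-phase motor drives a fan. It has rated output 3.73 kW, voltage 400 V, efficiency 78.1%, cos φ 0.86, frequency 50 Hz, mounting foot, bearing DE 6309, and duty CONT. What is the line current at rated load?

P_out = 3.73 kW = 3730 W
P_in = P_out / η = 3730 / 0.781 = 4776 W
I_L = P_in / (√3·V_L·cosφ) = 4776 / (1.732 × 400 × 0.86) = 8.02 A

8.02 A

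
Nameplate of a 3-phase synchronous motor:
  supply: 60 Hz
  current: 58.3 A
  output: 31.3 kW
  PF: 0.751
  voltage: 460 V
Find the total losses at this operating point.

P_in = √3·V·I·cosφ = 1.732×460×58.3×0.751 = 34883 W
P_out = 31300 W
Losses = P_in − P_out = 34883 − 31300 = 3583 W

3.58 kW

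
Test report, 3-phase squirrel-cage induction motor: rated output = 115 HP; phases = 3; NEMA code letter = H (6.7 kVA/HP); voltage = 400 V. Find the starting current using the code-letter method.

1110 A

S_LR = 6.7 × 115 = 770.5 kVA
I_LR = S_LR/(√3·V_L) = 770500/(1.732×400) = 1110 A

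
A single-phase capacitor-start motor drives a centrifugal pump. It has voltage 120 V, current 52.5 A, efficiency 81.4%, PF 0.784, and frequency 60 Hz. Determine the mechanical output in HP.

5.39 HP

P_in = V·I·cosφ = 120 × 52.5 × 0.784 = 4939 W
P_out = η·P_in = 0.814 × 4939 = 4020 W
= 4020/746 = 5.39 HP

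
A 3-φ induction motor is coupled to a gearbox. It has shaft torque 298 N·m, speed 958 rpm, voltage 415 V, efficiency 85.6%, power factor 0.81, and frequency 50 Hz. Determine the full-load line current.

60 A

ω = 2π×958/60 = 100.3 rad/s; P_out = τω = 298 × 100.3 = 29889 W
P_in = P_out / η = 29889 / 0.856 = 34917 W
I_L = P_in / (√3·V_L·cosφ) = 34917 / (1.732 × 415 × 0.81) = 60 A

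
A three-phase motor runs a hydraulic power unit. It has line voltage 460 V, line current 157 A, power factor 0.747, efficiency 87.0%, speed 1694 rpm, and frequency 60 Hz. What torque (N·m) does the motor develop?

P_in = √3·V·I·cosφ = 1.732 × 460 × 157 × 0.747 = 93439 W
P_out = η·P_in = 0.87 × 93439 = 81292 W
n = 1694 rpm
ω = 2π×1694/60 = 177.4 rad/s
τ = P_out/ω = 81292/177.4 = 458 N·m

458 N·m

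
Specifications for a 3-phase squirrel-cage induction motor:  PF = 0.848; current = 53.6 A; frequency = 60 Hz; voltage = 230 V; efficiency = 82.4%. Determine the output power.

14.9 kW

P_in = √3·V·I·cosφ = 1.732 × 230 × 53.6 × 0.848 = 18107 W
P_out = η·P_in = 0.824 × 18107 = 14920 W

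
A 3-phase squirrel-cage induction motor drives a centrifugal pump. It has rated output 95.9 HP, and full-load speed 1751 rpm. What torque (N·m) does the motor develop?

P_out = 95.9 × 746 = 71541 W
ω = 2π × 1751/60 = 183.4 rad/s
τ = P_out/ω = 71541/183.4 = 390 N·m

390 N·m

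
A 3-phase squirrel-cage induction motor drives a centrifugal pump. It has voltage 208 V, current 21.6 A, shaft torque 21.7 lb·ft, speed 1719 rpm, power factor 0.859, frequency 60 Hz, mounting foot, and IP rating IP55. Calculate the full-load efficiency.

τ = 21.7 lb·ft × 1.356 = 29.43 N·m
ω = 2π × 1719/60 = 180 rad/s; P_out = τω = 29.43 × 180 = 5297 W
P_in = √3·V_L·I_L·cosφ = 1.732 × 208 × 21.6 × 0.859 = 6684 W
η = P_out / P_in = 5297 / 6684 = 0.792 = 79.2%

79.2 %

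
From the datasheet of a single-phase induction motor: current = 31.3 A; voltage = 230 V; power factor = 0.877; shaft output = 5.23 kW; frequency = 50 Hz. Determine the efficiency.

P_out = 5.23 kW = 5230 W
P_in = V·I·cosφ = 230 × 31.3 × 0.877 = 6314 W
η = P_out / P_in = 5230 / 6314 = 0.828 = 82.8%

82.8 %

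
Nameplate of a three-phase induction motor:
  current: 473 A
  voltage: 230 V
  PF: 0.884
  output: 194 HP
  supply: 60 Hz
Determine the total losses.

21.8 kW

P_in = √3·V·I·cosφ = 1.732×230×473×0.884 = 166567 W
P_out = 194×746 = 144724 W
Losses = P_in − P_out = 166567 − 144724 = 21843 W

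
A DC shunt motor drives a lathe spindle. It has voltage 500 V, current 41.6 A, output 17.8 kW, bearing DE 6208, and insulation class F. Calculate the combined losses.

3 kW

P_in = V·I = 500×41.6 = 20800 W
P_out = 17800 W
Losses = P_in − P_out = 20800 − 17800 = 3000 W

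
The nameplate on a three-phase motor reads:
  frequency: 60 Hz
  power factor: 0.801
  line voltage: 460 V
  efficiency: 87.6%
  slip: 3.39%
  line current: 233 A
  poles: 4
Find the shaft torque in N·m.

715 N·m

P_in = √3·V·I·cosφ = 1.732 × 460 × 233 × 0.801 = 148694 W
P_out = η·P_in = 0.876 × 148694 = 130256 W
n_s = 120×60/4 = 1800 rpm; n = 1800×(1−0.0339) = 1739 rpm
ω = 2π×1739/60 = 182.1 rad/s
τ = P_out/ω = 130256/182.1 = 715 N·m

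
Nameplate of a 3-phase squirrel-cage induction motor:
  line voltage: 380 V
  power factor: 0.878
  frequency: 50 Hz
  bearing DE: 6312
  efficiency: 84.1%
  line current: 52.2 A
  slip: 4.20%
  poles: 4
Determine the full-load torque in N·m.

169 N·m

P_in = √3·V·I·cosφ = 1.732 × 380 × 52.2 × 0.878 = 30165 W
P_out = η·P_in = 0.841 × 30165 = 25369 W
n_s = 120×50/4 = 1500 rpm; n = 1500×(1−0.042) = 1437 rpm
ω = 2π×1437/60 = 150.5 rad/s
τ = P_out/ω = 25369/150.5 = 169 N·m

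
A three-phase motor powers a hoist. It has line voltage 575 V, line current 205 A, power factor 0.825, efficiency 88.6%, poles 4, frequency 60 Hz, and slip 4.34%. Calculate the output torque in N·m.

P_in = √3·V·I·cosφ = 1.732 × 575 × 205 × 0.825 = 168432 W
P_out = η·P_in = 0.886 × 168432 = 149231 W
n_s = 120×60/4 = 1800 rpm; n = 1800×(1−0.0434) = 1722 rpm
ω = 2π×1722/60 = 180.3 rad/s
τ = P_out/ω = 149231/180.3 = 828 N·m

828 N·m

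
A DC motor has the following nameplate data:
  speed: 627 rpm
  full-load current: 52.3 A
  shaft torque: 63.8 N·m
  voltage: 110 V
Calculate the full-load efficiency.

ω = 2π × 627/60 = 65.66 rad/s; P_out = τω = 63.8 × 65.66 = 4189 W
P_in = V·I = 110 × 52.3 = 5753 W
η = P_out / P_in = 4189 / 5753 = 0.728 = 72.8%

72.8 %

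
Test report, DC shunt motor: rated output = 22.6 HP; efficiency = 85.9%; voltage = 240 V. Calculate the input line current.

81.8 A

P_out = 22.6 × 746 = 16860 W
P_in = P_out / η = 16860 / 0.859 = 19627 W
I = P_in / V = 19627 / 240 = 81.8 A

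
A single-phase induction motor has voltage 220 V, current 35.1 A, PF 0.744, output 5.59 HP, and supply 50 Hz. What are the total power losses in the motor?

P_in = V·I·cosφ = 220×35.1×0.744 = 5745 W
P_out = 5.59×746 = 4170 W
Losses = P_in − P_out = 5745 − 4170 = 1575 W

1.58 kW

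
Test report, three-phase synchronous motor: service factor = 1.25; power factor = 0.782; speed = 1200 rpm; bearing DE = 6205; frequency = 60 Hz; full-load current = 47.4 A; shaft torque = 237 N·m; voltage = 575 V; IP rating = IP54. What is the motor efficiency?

ω = 2π × 1200/60 = 125.7 rad/s; P_out = τω = 237 × 125.7 = 29791 W
P_in = √3·V_L·I_L·cosφ = 1.732 × 575 × 47.4 × 0.782 = 36915 W
η = P_out / P_in = 29791 / 36915 = 0.807 = 80.7%

80.7 %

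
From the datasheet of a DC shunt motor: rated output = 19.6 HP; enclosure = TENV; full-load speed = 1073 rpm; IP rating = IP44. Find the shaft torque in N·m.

130 N·m

P_out = 19.6 × 746 = 14622 W
ω = 2π × 1073/60 = 112.4 rad/s
τ = P_out/ω = 14622/112.4 = 130 N·m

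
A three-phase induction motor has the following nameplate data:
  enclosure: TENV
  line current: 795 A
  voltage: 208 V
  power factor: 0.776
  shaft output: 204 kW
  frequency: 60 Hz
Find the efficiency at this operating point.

P_out = 204 kW = 204000 W
P_in = √3·V_L·I_L·cosφ = 1.732 × 208 × 795 × 0.776 = 222249 W
η = P_out / P_in = 204000 / 222249 = 0.918 = 91.8%

91.8 %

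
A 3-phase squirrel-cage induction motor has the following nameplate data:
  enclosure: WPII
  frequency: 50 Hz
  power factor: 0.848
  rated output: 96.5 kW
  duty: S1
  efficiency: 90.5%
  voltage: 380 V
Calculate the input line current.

191 A

P_out = 96.5 kW = 96500 W
P_in = P_out / η = 96500 / 0.905 = 106630 W
I_L = P_in / (√3·V_L·cosφ) = 106630 / (1.732 × 380 × 0.848) = 191 A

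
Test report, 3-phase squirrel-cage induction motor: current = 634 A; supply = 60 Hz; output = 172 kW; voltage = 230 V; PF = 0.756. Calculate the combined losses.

18900 W

P_in = √3·V·I·cosφ = 1.732×230×634×0.756 = 190936 W
P_out = 172000 W
Losses = P_in − P_out = 190936 − 172000 = 18936 W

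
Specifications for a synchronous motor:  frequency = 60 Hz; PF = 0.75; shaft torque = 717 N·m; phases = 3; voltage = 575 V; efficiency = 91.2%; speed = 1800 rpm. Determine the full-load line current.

ω = 2π×1800/60 = 188.5 rad/s; P_out = τω = 717 × 188.5 = 135155 W
P_in = P_out / η = 135155 / 0.912 = 148196 W
I_L = P_in / (√3·V_L·cosφ) = 148196 / (1.732 × 575 × 0.75) = 198 A

198 A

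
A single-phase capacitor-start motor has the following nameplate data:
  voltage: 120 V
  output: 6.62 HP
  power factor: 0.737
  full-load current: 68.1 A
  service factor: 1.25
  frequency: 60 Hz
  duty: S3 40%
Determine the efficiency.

P_out = 6.62 × 746 = 4939 W
P_in = V·I·cosφ = 120 × 68.1 × 0.737 = 6023 W
η = P_out / P_in = 4939 / 6023 = 0.820 = 82.0%

82.0 %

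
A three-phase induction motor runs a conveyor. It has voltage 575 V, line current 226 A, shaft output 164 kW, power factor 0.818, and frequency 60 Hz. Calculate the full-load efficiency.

P_out = 164 kW = 164000 W
P_in = √3·V_L·I_L·cosφ = 1.732 × 575 × 226 × 0.818 = 184110 W
η = P_out / P_in = 164000 / 184110 = 0.891 = 89.1%

89.1 %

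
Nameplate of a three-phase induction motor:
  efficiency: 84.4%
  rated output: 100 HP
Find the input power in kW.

P_out = 100 × 746 = 74600 W
P_in = P_out/η = 74600/0.844 = 88389 W = 88.4 kW

88.4 kW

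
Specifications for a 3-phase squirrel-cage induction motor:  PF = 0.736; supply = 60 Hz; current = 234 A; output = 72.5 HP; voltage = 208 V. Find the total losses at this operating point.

P_in = √3·V·I·cosφ = 1.732×208×234×0.736 = 62045 W
P_out = 72.5×746 = 54085 W
Losses = P_in − P_out = 62045 − 54085 = 7960 W

7.96 kW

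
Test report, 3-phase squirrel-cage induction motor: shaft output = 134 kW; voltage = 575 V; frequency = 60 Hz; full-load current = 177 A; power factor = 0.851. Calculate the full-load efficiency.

89.3 %

P_out = 134 kW = 134000 W
P_in = √3·V_L·I_L·cosφ = 1.732 × 575 × 177 × 0.851 = 150009 W
η = P_out / P_in = 134000 / 150009 = 0.893 = 89.3%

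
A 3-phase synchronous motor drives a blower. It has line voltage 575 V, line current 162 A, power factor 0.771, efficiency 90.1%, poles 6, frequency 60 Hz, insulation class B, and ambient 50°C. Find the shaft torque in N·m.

P_in = √3·V·I·cosφ = 1.732 × 575 × 162 × 0.771 = 124390 W
P_out = η·P_in = 0.901 × 124390 = 112075 W
n = n_s = 120×60/6 = 1200 rpm (synchronous)
ω = 2π×1200/60 = 125.7 rad/s
τ = P_out/ω = 112075/125.7 = 892 N·m

892 N·m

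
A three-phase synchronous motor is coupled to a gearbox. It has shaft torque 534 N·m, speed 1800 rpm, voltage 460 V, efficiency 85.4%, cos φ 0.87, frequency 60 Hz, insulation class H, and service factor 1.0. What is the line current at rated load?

ω = 2π×1800/60 = 188.5 rad/s; P_out = τω = 534 × 188.5 = 100659 W
P_in = P_out / η = 100659 / 0.854 = 117868 W
I_L = P_in / (√3·V_L·cosφ) = 117868 / (1.732 × 460 × 0.87) = 170 A

170 A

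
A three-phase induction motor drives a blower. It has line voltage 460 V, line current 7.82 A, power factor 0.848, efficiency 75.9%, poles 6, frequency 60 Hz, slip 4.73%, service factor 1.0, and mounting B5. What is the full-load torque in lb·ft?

24.7 lb·ft

P_in = √3·V·I·cosφ = 1.732 × 460 × 7.82 × 0.848 = 5283 W
P_out = η·P_in = 0.759 × 5283 = 4010 W
n_s = 120×60/6 = 1200 rpm; n = 1200×(1−0.0473) = 1143 rpm
ω = 2π×1143/60 = 119.7 rad/s
τ = P_out/ω = 4010/119.7 = 33.5 N·m
In lb·ft: 33.5/1.356 = 24.7 lb·ft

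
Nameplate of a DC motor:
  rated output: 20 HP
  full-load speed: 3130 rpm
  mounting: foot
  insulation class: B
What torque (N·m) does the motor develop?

45.5 N·m

P_out = 20 × 746 = 14920 W
ω = 2π × 3130/60 = 327.8 rad/s
τ = P_out/ω = 14920/327.8 = 45.5 N·m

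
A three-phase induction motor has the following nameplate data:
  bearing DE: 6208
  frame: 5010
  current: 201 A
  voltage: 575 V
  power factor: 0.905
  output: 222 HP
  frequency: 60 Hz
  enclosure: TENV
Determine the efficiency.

91.4 %

P_out = 222 × 746 = 165612 W
P_in = √3·V_L·I_L·cosφ = 1.732 × 575 × 201 × 0.905 = 181159 W
η = P_out / P_in = 165612 / 181159 = 0.914 = 91.4%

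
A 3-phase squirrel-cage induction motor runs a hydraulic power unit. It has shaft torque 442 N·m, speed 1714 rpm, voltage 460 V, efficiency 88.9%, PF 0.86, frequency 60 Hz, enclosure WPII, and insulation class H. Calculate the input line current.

130 A

ω = 2π×1714/60 = 179.5 rad/s; P_out = τω = 442 × 179.5 = 79339 W
P_in = P_out / η = 79339 / 0.889 = 89245 W
I_L = P_in / (√3·V_L·cosφ) = 89245 / (1.732 × 460 × 0.86) = 130 A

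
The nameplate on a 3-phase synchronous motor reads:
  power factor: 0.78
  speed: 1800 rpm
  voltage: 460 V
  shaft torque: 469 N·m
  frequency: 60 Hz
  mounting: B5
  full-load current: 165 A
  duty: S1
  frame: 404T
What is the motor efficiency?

86.2 %

ω = 2π × 1800/60 = 188.5 rad/s; P_out = τω = 469 × 188.5 = 88407 W
P_in = √3·V_L·I_L·cosφ = 1.732 × 460 × 165 × 0.78 = 102538 W
η = P_out / P_in = 88407 / 102538 = 0.862 = 86.2%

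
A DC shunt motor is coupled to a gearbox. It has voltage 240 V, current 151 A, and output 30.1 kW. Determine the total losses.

P_in = V·I = 240×151 = 36240 W
P_out = 30100 W
Losses = P_in − P_out = 36240 − 30100 = 6140 W

6140 W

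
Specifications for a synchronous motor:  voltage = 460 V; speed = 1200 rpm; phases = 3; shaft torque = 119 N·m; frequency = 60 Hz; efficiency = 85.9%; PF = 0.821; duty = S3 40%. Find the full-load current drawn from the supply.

26.6 A

ω = 2π×1200/60 = 125.7 rad/s; P_out = τω = 119 × 125.7 = 14958 W
P_in = P_out / η = 14958 / 0.859 = 17413 W
I_L = P_in / (√3·V_L·cosφ) = 17413 / (1.732 × 460 × 0.821) = 26.6 A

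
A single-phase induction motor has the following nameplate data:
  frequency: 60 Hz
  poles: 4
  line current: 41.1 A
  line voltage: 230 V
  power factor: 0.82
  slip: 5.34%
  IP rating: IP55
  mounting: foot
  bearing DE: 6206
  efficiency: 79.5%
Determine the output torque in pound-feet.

25.5 lb·ft

P_in = V·I·cosφ = 230 × 41.1 × 0.82 = 7751 W
P_out = η·P_in = 0.795 × 7751 = 6162 W
n_s = 120×60/4 = 1800 rpm; n = 1800×(1−0.0534) = 1704 rpm
ω = 2π×1704/60 = 178.4 rad/s
τ = P_out/ω = 6162/178.4 = 34.54 N·m
In lb·ft: 34.54/1.356 = 25.5 lb·ft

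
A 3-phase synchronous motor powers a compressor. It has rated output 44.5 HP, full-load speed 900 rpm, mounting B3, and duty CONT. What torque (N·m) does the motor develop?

P_out = 44.5 × 746 = 33197 W
ω = 2π × 900/60 = 94.25 rad/s
τ = P_out/ω = 33197/94.25 = 352 N·m

352 N·m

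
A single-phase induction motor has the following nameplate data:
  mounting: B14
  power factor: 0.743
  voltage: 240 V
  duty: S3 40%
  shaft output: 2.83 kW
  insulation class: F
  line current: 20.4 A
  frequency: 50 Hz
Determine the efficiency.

77.8 %

P_out = 2.83 kW = 2830 W
P_in = V·I·cosφ = 240 × 20.4 × 0.743 = 3638 W
η = P_out / P_in = 2830 / 3638 = 0.778 = 77.8%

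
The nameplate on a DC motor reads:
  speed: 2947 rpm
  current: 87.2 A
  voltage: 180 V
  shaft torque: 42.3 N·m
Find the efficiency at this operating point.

83.2 %

ω = 2π × 2947/60 = 308.6 rad/s; P_out = τω = 42.3 × 308.6 = 13054 W
P_in = V·I = 180 × 87.2 = 15696 W
η = P_out / P_in = 13054 / 15696 = 0.832 = 83.2%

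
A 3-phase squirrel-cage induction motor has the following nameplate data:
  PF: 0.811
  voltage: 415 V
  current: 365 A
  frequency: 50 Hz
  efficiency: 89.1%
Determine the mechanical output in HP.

254 HP

P_in = √3·V·I·cosφ = 1.732 × 415 × 365 × 0.811 = 212770 W
P_out = η·P_in = 0.891 × 212770 = 189578 W
= 189578/746 = 254 HP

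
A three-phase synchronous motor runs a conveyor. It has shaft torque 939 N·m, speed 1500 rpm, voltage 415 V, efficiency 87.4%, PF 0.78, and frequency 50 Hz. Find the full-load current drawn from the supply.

301 A

ω = 2π×1500/60 = 157.1 rad/s; P_out = τω = 939 × 157.1 = 147517 W
P_in = P_out / η = 147517 / 0.874 = 168784 W
I_L = P_in / (√3·V_L·cosφ) = 168784 / (1.732 × 415 × 0.78) = 301 A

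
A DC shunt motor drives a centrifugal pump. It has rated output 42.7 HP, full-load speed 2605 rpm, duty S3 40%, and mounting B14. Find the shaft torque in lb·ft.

P_out = 42.7 × 746 = 31854 W
ω = 2π × 2605/60 = 272.8 rad/s
τ = P_out/ω = 31854/272.8 = 116.8 N·m
In lb·ft: 116.8/1.356 = 86.1 lb·ft

86.1 lb·ft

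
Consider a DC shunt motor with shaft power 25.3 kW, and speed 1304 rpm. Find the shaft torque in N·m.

185 N·m

ω = 2π × 1304/60 = 136.6 rad/s
τ = P/ω = 25300/136.6 = 185 N·m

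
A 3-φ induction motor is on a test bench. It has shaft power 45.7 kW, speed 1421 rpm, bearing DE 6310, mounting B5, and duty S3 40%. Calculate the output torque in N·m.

ω = 2π × 1421/60 = 148.8 rad/s
τ = P/ω = 45700/148.8 = 307 N·m

307 N·m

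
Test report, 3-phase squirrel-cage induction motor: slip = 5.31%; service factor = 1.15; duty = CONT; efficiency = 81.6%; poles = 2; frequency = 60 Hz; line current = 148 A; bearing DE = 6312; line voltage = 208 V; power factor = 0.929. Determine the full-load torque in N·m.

P_in = √3·V·I·cosφ = 1.732 × 208 × 148 × 0.929 = 49532 W
P_out = η·P_in = 0.816 × 49532 = 40418 W
n_s = 120×60/2 = 3600 rpm; n = 3600×(1−0.0531) = 3409 rpm
ω = 2π×3409/60 = 357 rad/s
τ = P_out/ω = 40418/357 = 113 N·m

113 N·m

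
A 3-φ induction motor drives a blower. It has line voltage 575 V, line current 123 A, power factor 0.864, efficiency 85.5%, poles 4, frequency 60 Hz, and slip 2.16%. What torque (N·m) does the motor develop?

491 N·m

P_in = √3·V·I·cosφ = 1.732 × 575 × 123 × 0.864 = 105836 W
P_out = η·P_in = 0.855 × 105836 = 90490 W
n_s = 120×60/4 = 1800 rpm; n = 1800×(1−0.0216) = 1761 rpm
ω = 2π×1761/60 = 184.4 rad/s
τ = P_out/ω = 90490/184.4 = 491 N·m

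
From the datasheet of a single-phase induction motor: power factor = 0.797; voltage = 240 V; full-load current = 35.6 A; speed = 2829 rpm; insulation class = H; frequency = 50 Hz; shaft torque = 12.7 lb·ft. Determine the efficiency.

τ = 12.7 lb·ft × 1.356 = 17.22 N·m
ω = 2π × 2829/60 = 296.3 rad/s; P_out = τω = 17.22 × 296.3 = 5102 W
P_in = V·I·cosφ = 240 × 35.6 × 0.797 = 6810 W
η = P_out / P_in = 5102 / 6810 = 0.749 = 74.9%

74.9 %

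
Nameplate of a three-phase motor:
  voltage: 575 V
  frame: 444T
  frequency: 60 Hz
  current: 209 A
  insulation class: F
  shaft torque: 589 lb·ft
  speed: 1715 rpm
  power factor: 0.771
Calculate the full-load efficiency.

89.4 %

τ = 589 lb·ft × 1.356 = 798.7 N·m
ω = 2π × 1715/60 = 179.6 rad/s; P_out = τω = 798.7 × 179.6 = 143447 W
P_in = √3·V_L·I_L·cosφ = 1.732 × 575 × 209 × 0.771 = 160478 W
η = P_out / P_in = 143447 / 160478 = 0.894 = 89.4%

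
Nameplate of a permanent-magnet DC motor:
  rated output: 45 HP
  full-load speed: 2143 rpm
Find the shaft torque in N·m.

150 N·m

P_out = 45 × 746 = 33570 W
ω = 2π × 2143/60 = 224.4 rad/s
τ = P_out/ω = 33570/224.4 = 150 N·m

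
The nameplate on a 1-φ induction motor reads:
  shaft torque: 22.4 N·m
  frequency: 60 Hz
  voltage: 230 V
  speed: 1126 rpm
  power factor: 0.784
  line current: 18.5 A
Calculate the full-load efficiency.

79.2 %

ω = 2π × 1126/60 = 117.9 rad/s; P_out = τω = 22.4 × 117.9 = 2641 W
P_in = V·I·cosφ = 230 × 18.5 × 0.784 = 3336 W
η = P_out / P_in = 2641 / 3336 = 0.792 = 79.2%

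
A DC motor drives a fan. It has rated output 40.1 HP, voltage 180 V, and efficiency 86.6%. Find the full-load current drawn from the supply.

192 A

P_out = 40.1 × 746 = 29915 W
P_in = P_out / η = 29915 / 0.866 = 34544 W
I = P_in / V = 34544 / 180 = 192 A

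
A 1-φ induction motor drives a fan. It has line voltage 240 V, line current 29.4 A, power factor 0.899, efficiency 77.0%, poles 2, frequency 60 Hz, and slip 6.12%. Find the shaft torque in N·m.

P_in = V·I·cosφ = 240 × 29.4 × 0.899 = 6343 W
P_out = η·P_in = 0.77 × 6343 = 4884 W
n_s = 120×60/2 = 3600 rpm; n = 3600×(1−0.0612) = 3380 rpm
ω = 2π×3380/60 = 354 rad/s
τ = P_out/ω = 4884/354 = 13.8 N·m

13.8 N·m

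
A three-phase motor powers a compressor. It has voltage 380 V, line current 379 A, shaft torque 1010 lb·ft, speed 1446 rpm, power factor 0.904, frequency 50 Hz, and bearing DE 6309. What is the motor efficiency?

92.0 %

τ = 1010 lb·ft × 1.356 = 1370 N·m
ω = 2π × 1446/60 = 151.4 rad/s; P_out = τω = 1370 × 151.4 = 207418 W
P_in = √3·V_L·I_L·cosφ = 1.732 × 380 × 379 × 0.904 = 225496 W
η = P_out / P_in = 207418 / 225496 = 0.920 = 92.0%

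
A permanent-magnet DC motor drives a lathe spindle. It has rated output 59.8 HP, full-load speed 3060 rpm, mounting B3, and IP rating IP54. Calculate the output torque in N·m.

139 N·m

P_out = 59.8 × 746 = 44611 W
ω = 2π × 3060/60 = 320.4 rad/s
τ = P_out/ω = 44611/320.4 = 139 N·m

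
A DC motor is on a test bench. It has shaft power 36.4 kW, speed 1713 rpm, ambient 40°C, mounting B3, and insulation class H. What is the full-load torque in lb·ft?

150 lb·ft

ω = 2π × 1713/60 = 179.4 rad/s
τ = P/ω = 36400/179.4 = 202.9 N·m
In lb·ft: 202.9/1.356 = 150 lb·ft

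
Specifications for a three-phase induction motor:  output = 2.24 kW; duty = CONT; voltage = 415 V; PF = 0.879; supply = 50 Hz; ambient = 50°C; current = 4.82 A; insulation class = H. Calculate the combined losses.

805 W

P_in = √3·V·I·cosφ = 1.732×415×4.82×0.879 = 3045 W
P_out = 2240 W
Losses = P_in − P_out = 3045 − 2240 = 805 W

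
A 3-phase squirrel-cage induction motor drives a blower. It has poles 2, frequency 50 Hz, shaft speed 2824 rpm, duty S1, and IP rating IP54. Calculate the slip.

n_s = 120f/p = 120×50/2 = 3000 rpm
s = (n_s − n)/n_s = (3000 − 2824)/3000 = 0.0587

5.9 %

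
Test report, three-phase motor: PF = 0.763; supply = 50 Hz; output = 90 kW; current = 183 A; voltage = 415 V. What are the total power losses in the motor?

P_in = √3·V·I·cosφ = 1.732×415×183×0.763 = 100363 W
P_out = 90000 W
Losses = P_in − P_out = 100363 − 90000 = 10363 W

10400 W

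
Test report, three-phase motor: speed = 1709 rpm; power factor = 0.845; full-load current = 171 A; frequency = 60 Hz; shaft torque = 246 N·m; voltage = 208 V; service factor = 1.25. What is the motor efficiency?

ω = 2π × 1709/60 = 179 rad/s; P_out = τω = 246 × 179 = 44034 W
P_in = √3·V_L·I_L·cosφ = 1.732 × 208 × 171 × 0.845 = 52055 W
η = P_out / P_in = 44034 / 52055 = 0.846 = 84.6%

84.6 %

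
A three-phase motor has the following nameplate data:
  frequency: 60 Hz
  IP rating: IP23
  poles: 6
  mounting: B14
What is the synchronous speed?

1200 rpm

n_s = 120f/p = 120×60/6 = 1200 rpm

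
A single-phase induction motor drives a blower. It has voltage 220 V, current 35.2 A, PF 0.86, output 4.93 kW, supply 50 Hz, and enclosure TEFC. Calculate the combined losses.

1730 W

P_in = V·I·cosφ = 220×35.2×0.86 = 6660 W
P_out = 4930 W
Losses = P_in − P_out = 6660 − 4930 = 1730 W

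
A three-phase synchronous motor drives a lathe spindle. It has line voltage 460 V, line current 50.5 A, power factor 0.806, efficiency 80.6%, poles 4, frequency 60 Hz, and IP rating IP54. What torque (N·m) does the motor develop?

139 N·m

P_in = √3·V·I·cosφ = 1.732 × 460 × 50.5 × 0.806 = 32429 W
P_out = η·P_in = 0.806 × 32429 = 26138 W
n = n_s = 120×60/4 = 1800 rpm (synchronous)
ω = 2π×1800/60 = 188.5 rad/s
τ = P_out/ω = 26138/188.5 = 139 N·m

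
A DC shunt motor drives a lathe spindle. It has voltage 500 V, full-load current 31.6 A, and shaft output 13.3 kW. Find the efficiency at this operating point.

84.2 %

P_out = 13.3 kW = 13300 W
P_in = V·I = 500 × 31.6 = 15800 W
η = P_out / P_in = 13300 / 15800 = 0.842 = 84.2%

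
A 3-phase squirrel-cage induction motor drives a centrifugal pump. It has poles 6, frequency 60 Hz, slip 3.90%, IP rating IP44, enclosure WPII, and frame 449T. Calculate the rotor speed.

1153 rpm

n_s = 120f/p = 120×60/6 = 1200 rpm
n = n_s(1 − s) = 1200 × (1 − 0.039) = 1153 rpm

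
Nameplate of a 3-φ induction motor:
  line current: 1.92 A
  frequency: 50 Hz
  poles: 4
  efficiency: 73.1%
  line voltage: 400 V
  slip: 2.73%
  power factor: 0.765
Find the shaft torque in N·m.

4.87 N·m

P_in = √3·V·I·cosφ = 1.732 × 400 × 1.92 × 0.765 = 1018 W
P_out = η·P_in = 0.731 × 1018 = 744 W
n_s = 120×50/4 = 1500 rpm; n = 1500×(1−0.0273) = 1459 rpm
ω = 2π×1459/60 = 152.8 rad/s
τ = P_out/ω = 744/152.8 = 4.87 N·m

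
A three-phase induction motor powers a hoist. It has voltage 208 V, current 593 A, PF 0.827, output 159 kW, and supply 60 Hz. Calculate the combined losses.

17.7 kW

P_in = √3·V·I·cosφ = 1.732×208×593×0.827 = 176674 W
P_out = 159000 W
Losses = P_in − P_out = 176674 − 159000 = 17674 W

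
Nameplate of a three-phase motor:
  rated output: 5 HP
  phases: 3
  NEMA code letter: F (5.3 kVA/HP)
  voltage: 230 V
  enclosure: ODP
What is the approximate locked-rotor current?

66.5 A

S_LR = 5.3 × 5 = 26.5 kVA
I_LR = S_LR/(√3·V_L) = 26500/(1.732×230) = 66.5 A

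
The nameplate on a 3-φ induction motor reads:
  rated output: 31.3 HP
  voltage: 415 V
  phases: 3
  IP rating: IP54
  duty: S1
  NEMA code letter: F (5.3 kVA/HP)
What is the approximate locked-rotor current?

S_LR = 5.3 × 31.3 = 165.89 kVA
I_LR = S_LR/(√3·V_L) = 165890/(1.732×415) = 231 A

231 A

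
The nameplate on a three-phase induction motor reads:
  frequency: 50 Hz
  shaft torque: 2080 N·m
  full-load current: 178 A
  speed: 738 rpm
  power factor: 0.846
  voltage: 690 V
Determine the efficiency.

ω = 2π × 738/60 = 77.28 rad/s; P_out = τω = 2080 × 77.28 = 160742 W
P_in = √3·V_L·I_L·cosφ = 1.732 × 690 × 178 × 0.846 = 179965 W
η = P_out / P_in = 160742 / 179965 = 0.893 = 89.3%

89.3 %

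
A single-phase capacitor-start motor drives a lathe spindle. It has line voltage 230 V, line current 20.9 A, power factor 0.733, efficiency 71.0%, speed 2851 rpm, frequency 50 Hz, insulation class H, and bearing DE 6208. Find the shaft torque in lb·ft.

P_in = V·I·cosφ = 230 × 20.9 × 0.733 = 3524 W
P_out = η·P_in = 0.71 × 3524 = 2502 W
n = 2851 rpm
ω = 2π×2851/60 = 298.6 rad/s
τ = P_out/ω = 2502/298.6 = 8.379 N·m
In lb·ft: 8.379/1.356 = 6.18 lb·ft

6.18 lb·ft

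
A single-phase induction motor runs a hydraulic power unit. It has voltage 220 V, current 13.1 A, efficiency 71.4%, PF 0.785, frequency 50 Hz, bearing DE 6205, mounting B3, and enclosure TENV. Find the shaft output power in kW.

1.62 kW

P_in = V·I·cosφ = 220 × 13.1 × 0.785 = 2262 W
P_out = η·P_in = 0.714 × 2262 = 1615 W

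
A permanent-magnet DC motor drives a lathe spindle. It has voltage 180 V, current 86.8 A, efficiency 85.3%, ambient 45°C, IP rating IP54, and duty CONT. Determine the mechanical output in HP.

P_in = V·I = 180 × 86.8 = 15624 W
P_out = η·P_in = 0.853 × 15624 = 13327 W
= 13327/746 = 17.9 HP

17.9 HP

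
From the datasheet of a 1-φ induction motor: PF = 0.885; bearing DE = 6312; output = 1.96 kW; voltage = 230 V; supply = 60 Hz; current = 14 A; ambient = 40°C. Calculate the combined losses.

890 W

P_in = V·I·cosφ = 230×14×0.885 = 2850 W
P_out = 1960 W
Losses = P_in − P_out = 2850 − 1960 = 890 W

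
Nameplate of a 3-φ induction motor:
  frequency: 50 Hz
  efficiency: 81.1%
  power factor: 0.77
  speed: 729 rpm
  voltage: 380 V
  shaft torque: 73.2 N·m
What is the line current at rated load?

13.6 A

ω = 2π×729/60 = 76.34 rad/s; P_out = τω = 73.2 × 76.34 = 5588 W
P_in = P_out / η = 5588 / 0.811 = 6890 W
I_L = P_in / (√3·V_L·cosφ) = 6890 / (1.732 × 380 × 0.77) = 13.6 A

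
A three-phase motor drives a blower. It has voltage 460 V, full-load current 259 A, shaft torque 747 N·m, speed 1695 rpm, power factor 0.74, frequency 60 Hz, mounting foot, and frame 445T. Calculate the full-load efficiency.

ω = 2π × 1695/60 = 177.5 rad/s; P_out = τω = 747 × 177.5 = 132593 W
P_in = √3·V_L·I_L·cosφ = 1.732 × 460 × 259 × 0.74 = 152699 W
η = P_out / P_in = 132593 / 152699 = 0.868 = 86.8%

86.8 %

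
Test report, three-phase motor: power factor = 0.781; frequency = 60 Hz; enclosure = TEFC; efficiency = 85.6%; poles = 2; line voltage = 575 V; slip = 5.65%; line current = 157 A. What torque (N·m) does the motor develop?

294 N·m

P_in = √3·V·I·cosφ = 1.732 × 575 × 157 × 0.781 = 122114 W
P_out = η·P_in = 0.856 × 122114 = 104530 W
n_s = 120×60/2 = 3600 rpm; n = 3600×(1−0.0565) = 3397 rpm
ω = 2π×3397/60 = 355.7 rad/s
τ = P_out/ω = 104530/355.7 = 294 N·m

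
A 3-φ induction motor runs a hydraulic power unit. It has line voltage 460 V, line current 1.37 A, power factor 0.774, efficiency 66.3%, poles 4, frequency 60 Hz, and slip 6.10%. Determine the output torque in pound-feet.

P_in = √3·V·I·cosφ = 1.732 × 460 × 1.37 × 0.774 = 845 W
P_out = η·P_in = 0.663 × 845 = 560 W
n_s = 120×60/4 = 1800 rpm; n = 1800×(1−0.061) = 1690 rpm
ω = 2π×1690/60 = 177 rad/s
τ = P_out/ω = 560/177 = 3.164 N·m
In lb·ft: 3.164/1.356 = 2.33 lb·ft

2.33 lb·ft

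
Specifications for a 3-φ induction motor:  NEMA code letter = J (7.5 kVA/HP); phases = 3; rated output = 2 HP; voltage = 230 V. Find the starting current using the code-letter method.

37.7 A

S_LR = 7.5 × 2 = 15 kVA
I_LR = S_LR/(√3·V_L) = 15000/(1.732×230) = 37.7 A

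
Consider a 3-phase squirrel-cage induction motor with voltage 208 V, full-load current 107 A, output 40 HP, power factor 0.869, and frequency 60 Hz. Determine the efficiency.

P_out = 40 × 746 = 29840 W
P_in = √3·V_L·I_L·cosφ = 1.732 × 208 × 107 × 0.869 = 33498 W
η = P_out / P_in = 29840 / 33498 = 0.891 = 89.1%

89.1 %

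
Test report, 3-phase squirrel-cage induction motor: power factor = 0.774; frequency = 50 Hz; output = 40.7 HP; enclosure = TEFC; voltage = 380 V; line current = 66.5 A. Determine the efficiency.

89.6 %

P_out = 40.7 × 746 = 30362 W
P_in = √3·V_L·I_L·cosφ = 1.732 × 380 × 66.5 × 0.774 = 33876 W
η = P_out / P_in = 30362 / 33876 = 0.896 = 89.6%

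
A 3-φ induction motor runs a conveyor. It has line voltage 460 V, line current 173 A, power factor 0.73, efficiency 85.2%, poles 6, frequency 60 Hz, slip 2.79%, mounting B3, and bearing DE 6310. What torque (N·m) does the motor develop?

702 N·m

P_in = √3·V·I·cosφ = 1.732 × 460 × 173 × 0.73 = 100618 W
P_out = η·P_in = 0.852 × 100618 = 85727 W
n_s = 120×60/6 = 1200 rpm; n = 1200×(1−0.0279) = 1167 rpm
ω = 2π×1167/60 = 122.2 rad/s
τ = P_out/ω = 85727/122.2 = 702 N·m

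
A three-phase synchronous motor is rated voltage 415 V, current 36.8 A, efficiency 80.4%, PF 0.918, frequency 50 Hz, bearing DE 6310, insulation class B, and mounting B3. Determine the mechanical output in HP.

P_in = √3·V·I·cosφ = 1.732 × 415 × 36.8 × 0.918 = 24282 W
P_out = η·P_in = 0.804 × 24282 = 19523 W
= 19523/746 = 26.2 HP

26.2 HP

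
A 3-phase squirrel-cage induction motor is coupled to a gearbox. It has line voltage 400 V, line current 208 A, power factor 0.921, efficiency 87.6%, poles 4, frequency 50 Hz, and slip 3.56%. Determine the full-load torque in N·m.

P_in = √3·V·I·cosφ = 1.732 × 400 × 208 × 0.921 = 132718 W
P_out = η·P_in = 0.876 × 132718 = 116261 W
n_s = 120×50/4 = 1500 rpm; n = 1500×(1−0.0356) = 1447 rpm
ω = 2π×1447/60 = 151.5 rad/s
τ = P_out/ω = 116261/151.5 = 767 N·m

767 N·m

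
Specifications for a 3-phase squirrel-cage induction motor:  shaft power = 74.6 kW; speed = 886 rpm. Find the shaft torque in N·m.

804 N·m

ω = 2π × 886/60 = 92.78 rad/s
τ = P/ω = 74600/92.78 = 804 N·m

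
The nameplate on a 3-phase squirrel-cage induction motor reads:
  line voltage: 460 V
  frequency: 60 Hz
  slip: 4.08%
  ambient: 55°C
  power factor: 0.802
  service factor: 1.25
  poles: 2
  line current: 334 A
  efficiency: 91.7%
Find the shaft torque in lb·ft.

P_in = √3·V·I·cosφ = 1.732 × 460 × 334 × 0.802 = 213416 W
P_out = η·P_in = 0.917 × 213416 = 195702 W
n_s = 120×60/2 = 3600 rpm; n = 3600×(1−0.0408) = 3453 rpm
ω = 2π×3453/60 = 361.6 rad/s
τ = P_out/ω = 195702/361.6 = 541.2 N·m
In lb·ft: 541.2/1.356 = 399 lb·ft

399 lb·ft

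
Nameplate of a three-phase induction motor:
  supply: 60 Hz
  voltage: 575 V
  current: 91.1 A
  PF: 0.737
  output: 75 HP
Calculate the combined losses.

10.9 kW

P_in = √3·V·I·cosφ = 1.732×575×91.1×0.737 = 66865 W
P_out = 75×746 = 55950 W
Losses = P_in − P_out = 66865 − 55950 = 10915 W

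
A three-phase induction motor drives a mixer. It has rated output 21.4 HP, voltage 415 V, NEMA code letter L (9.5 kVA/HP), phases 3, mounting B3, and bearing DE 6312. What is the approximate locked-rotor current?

283 A

S_LR = 9.5 × 21.4 = 203.3 kVA
I_LR = S_LR/(√3·V_L) = 203300/(1.732×415) = 283 A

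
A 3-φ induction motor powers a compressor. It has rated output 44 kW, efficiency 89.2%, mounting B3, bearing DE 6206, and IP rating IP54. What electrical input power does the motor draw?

P_out = 44000 W
P_in = P_out/η = 44000/0.892 = 49327 W = 49.3 kW

49.3 kW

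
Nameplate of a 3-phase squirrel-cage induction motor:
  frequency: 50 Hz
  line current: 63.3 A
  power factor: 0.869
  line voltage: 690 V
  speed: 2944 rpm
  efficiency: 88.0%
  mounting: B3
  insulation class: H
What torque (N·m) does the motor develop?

188 N·m

P_in = √3·V·I·cosφ = 1.732 × 690 × 63.3 × 0.869 = 65739 W
P_out = η·P_in = 0.88 × 65739 = 57850 W
n = 2944 rpm
ω = 2π×2944/60 = 308.3 rad/s
τ = P_out/ω = 57850/308.3 = 188 N·m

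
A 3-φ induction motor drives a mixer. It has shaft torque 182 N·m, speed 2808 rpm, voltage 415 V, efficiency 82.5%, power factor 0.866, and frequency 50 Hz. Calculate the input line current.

ω = 2π×2808/60 = 294.1 rad/s; P_out = τω = 182 × 294.1 = 53526 W
P_in = P_out / η = 53526 / 0.825 = 64880 W
I_L = P_in / (√3·V_L·cosφ) = 64880 / (1.732 × 415 × 0.866) = 104 A

104 A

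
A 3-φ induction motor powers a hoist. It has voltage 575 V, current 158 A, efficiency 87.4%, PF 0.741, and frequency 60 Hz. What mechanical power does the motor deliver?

P_in = √3·V·I·cosφ = 1.732 × 575 × 158 × 0.741 = 116598 W
P_out = η·P_in = 0.874 × 116598 = 101907 W

102 kW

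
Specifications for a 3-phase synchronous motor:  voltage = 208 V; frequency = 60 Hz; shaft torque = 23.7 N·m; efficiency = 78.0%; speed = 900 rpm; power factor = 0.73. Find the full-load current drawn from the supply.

10.9 A

ω = 2π×900/60 = 94.25 rad/s; P_out = τω = 23.7 × 94.25 = 2234 W
P_in = P_out / η = 2234 / 0.780 = 2864 W
I_L = P_in / (√3·V_L·cosφ) = 2864 / (1.732 × 208 × 0.73) = 10.9 A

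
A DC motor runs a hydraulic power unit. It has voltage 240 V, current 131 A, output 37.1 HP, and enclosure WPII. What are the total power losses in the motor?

3760 W

P_in = V·I = 240×131 = 31440 W
P_out = 37.1×746 = 27677 W
Losses = P_in − P_out = 31440 − 27677 = 3763 W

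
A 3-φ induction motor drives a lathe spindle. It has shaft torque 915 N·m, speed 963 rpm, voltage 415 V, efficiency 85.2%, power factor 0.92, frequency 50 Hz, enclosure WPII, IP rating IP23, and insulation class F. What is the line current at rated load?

164 A

ω = 2π×963/60 = 100.8 rad/s; P_out = τω = 915 × 100.8 = 92232 W
P_in = P_out / η = 92232 / 0.852 = 108254 W
I_L = P_in / (√3·V_L·cosφ) = 108254 / (1.732 × 415 × 0.92) = 164 A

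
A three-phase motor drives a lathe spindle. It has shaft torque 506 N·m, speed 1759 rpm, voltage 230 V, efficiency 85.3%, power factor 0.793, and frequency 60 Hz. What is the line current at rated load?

346 A

ω = 2π×1759/60 = 184.2 rad/s; P_out = τω = 506 × 184.2 = 93205 W
P_in = P_out / η = 93205 / 0.853 = 109267 W
I_L = P_in / (√3·V_L·cosφ) = 109267 / (1.732 × 230 × 0.793) = 346 A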